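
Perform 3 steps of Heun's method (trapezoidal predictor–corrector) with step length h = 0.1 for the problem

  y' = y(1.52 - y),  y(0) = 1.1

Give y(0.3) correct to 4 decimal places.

1.2236

Heun: k1 = f(x_n, y_n); k2 = f(x_n + h, y_n + h·k1); y_{n+1} = y_n + (h/2)·(k1 + k2).
x=0.000000, y=1.100000:
  k1 = f(0.000000, 1.100000) = 0.462000
  k2 = f(0.100000, 1.146200) = 0.428450
  y ← 1.100000 + (0.1/2)·(0.462000 + 0.428450) = 1.144522
x=0.100000, y=1.144522:
  k1 = f(0.100000, 1.144522) = 0.429742
  k2 = f(0.200000, 1.187497) = 0.394847
  y ← 1.144522 + (0.1/2)·(0.429742 + 0.394847) = 1.185752
x=0.200000, y=1.185752:
  k1 = f(0.200000, 1.185752) = 0.396335
  k2 = f(0.300000, 1.225385) = 0.361016
  y ← 1.185752 + (0.1/2)·(0.396335 + 0.361016) = 1.223620
y(0.3) ≈ 1.2236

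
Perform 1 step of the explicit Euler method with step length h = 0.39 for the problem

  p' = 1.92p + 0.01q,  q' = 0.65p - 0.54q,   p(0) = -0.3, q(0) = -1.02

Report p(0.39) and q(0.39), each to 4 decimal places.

Euler on (p,q): p_{n+1} = p_n + h·p', q_{n+1} = q_n + h·q'.
0.000000: (-0.300000, -1.020000); f=(-0.586200, 0.355800) → (-0.528618, -0.881238)
(p(0.39), q(0.39)) ≈ (-0.5286, -0.8812)

-0.5286, -0.8812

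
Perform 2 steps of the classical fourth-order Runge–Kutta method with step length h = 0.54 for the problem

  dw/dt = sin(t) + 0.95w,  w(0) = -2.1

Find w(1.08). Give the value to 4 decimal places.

RK4: k1 = f(t_n, w_n); k2 = f(t_n + h/2, w_n + (h/2)·k1); k3 = f(t_n + h/2, w_n + (h/2)·k2); k4 = f(t_n + h, w_n + h·k3); w_{n+1} = w_n + (h/6)·(k1 + 2k2 + 2k3 + k4).
t=0.000000, w=-2.100000:
  k1 = f(0.000000, -2.100000) = -1.995000
  k2 = f(0.270000, -2.638650) = -2.239986
  k3 = f(0.270000, -2.704796) = -2.302825
  k4 = f(0.540000, -3.343525) = -2.662213
  w ← -2.100000 + (0.54/6)·(k1 + 2k2 + 2k3 + k4) = -3.336855
t=0.540000, w=-3.336855:
  k1 = f(0.540000, -3.336855) = -2.655876
  k2 = f(0.810000, -4.053942) = -3.126958
  k3 = f(0.810000, -4.181134) = -3.247790
  k4 = f(1.080000, -5.090662) = -3.954171
  w ← -3.336855 + (0.54/6)·(k1 + 2k2 + 2k3 + k4) = -5.079214
w(1.08) ≈ -5.0792

-5.0792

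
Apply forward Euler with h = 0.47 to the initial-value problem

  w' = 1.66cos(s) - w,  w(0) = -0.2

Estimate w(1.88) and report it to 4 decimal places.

0.6646

Euler: w_{n+1} = w_n + h·f(s_n, w_n).
s=0.000000, w=-0.200000: f=1.860000 → w ← -0.200000 + 0.47·1.860000 = 0.674200
s=0.470000, w=0.674200: f=0.805803 → w ← 0.674200 + 0.47·0.805803 = 1.052928
s=0.940000, w=1.052928: f=-0.073879 → w ← 1.052928 + 0.47·(-0.073879) = 1.018204
s=1.410000, w=1.018204: f=-0.752431 → w ← 1.018204 + 0.47·(-0.752431) = 0.664562
w(1.88) ≈ 0.6646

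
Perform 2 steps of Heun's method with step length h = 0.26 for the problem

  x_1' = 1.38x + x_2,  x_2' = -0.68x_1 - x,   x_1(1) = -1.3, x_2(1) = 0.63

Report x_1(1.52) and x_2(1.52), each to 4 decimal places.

-0.1265, 0.2364

Heun on (x_1,x_2): k1 = f(x_n, state_n); k2 = f(x_n + h, state_n + h·k1); state_{n+1} = state_n + (h/2)·(k1 + k2).
1.000000: (-1.300000, 0.630000)
  k1 = (2.010000, -0.116000)
  predictor → (-0.777400, 0.599840)
  k2 = (2.338640, -0.731368)
  → (-0.734677, 0.519842)
1.260000: (-0.734677, 0.519842)
  k1 = (2.258642, -0.760420)
  predictor → (-0.147430, 0.322133)
  k2 = (2.419733, -1.419748)
  → (-0.126488, 0.236420)
(x_1(1.52), x_2(1.52)) ≈ (-0.1265, 0.2364)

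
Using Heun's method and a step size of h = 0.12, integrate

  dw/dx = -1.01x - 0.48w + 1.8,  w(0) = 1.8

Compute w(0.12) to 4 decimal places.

Heun: k1 = f(x_n, w_n); k2 = f(x_n + h, w_n + h·k1); w_{n+1} = w_n + (h/2)·(k1 + k2).
x=0.000000, w=1.800000:
  k1 = f(0.000000, 1.800000) = 0.936000
  k2 = f(0.120000, 1.912320) = 0.760886
  w ← 1.800000 + (0.12/2)·(0.936000 + 0.760886) = 1.901813
w(0.12) ≈ 1.9018

1.9018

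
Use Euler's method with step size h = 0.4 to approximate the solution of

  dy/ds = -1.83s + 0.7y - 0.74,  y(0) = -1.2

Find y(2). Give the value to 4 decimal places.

-10.5674

Euler: y_{n+1} = y_n + h·f(s_n, y_n).
s=0.000000, y=-1.200000: f=-1.580000 → y ← -1.200000 + 0.4·(-1.580000) = -1.832000
s=0.400000, y=-1.832000: f=-2.754400 → y ← -1.832000 + 0.4·(-2.754400) = -2.933760
s=0.800000, y=-2.933760: f=-4.257632 → y ← -2.933760 + 0.4·(-4.257632) = -4.636813
s=1.200000, y=-4.636813: f=-6.181769 → y ← -4.636813 + 0.4·(-6.181769) = -7.109520
s=1.600000, y=-7.109520: f=-8.644664 → y ← -7.109520 + 0.4·(-8.644664) = -10.567386
y(2) ≈ -10.5674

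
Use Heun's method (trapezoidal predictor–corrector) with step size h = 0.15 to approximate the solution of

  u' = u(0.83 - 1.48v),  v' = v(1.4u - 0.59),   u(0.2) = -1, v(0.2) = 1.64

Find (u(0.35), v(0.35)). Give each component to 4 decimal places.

-0.8304, 1.2525

Heun on (u,v): k1 = f(s_n, state_n); k2 = f(s_n + h, state_n + h·k1); state_{n+1} = state_n + (h/2)·(k1 + k2).
0.200000: (-1.000000, 1.640000)
  k1 = (1.597200, -3.263600)
  predictor → (-0.760420, 1.150460)
  k2 = (0.663604, -1.903537)
  → (-0.830440, 1.252465)
(u(0.35), v(0.35)) ≈ (-0.8304, 1.2525)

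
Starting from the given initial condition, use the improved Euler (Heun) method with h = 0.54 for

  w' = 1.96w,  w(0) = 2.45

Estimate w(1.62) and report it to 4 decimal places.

43.9872

Heun: k1 = f(t_n, w_n); k2 = f(t_n + h, w_n + h·k1); w_{n+1} = w_n + (h/2)·(k1 + k2).
t=0.000000, w=2.450000:
  k1 = f(0.000000, 2.450000) = 4.802000
  k2 = f(0.540000, 5.043080) = 9.884437
  w ← 2.450000 + (0.54/2)·(4.802000 + 9.884437) = 6.415338
t=0.540000, w=6.415338:
  k1 = f(0.540000, 6.415338) = 12.574062
  k2 = f(1.080000, 13.205332) = 25.882450
  w ← 6.415338 + (0.54/2)·(12.574062 + 25.882450) = 16.798596
t=1.080000, w=16.798596:
  k1 = f(1.080000, 16.798596) = 32.925249
  k2 = f(1.620000, 34.578231) = 67.773332
  w ← 16.798596 + (0.54/2)·(32.925249 + 67.773332) = 43.987213
w(1.62) ≈ 43.9872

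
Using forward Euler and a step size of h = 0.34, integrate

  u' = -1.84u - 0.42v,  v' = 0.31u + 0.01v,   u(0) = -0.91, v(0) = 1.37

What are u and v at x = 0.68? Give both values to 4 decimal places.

Euler on (u,v): u_{n+1} = u_n + h·u', v_{n+1} = v_n + h·v'.
0.000000: (-0.910000, 1.370000); f=(1.099000, -0.268400) → (-0.536340, 1.278744)
0.340000: (-0.536340, 1.278744); f=(0.449793, -0.153478) → (-0.383410, 1.226561)
(u(0.68), v(0.68)) ≈ (-0.3834, 1.2266)

-0.3834, 1.2266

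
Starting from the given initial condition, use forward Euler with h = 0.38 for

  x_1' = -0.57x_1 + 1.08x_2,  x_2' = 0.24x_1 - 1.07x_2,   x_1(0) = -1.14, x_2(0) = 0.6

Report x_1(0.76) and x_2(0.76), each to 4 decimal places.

-0.4033, 0.0906

Euler on (x_1,x_2): x_1_{n+1} = x_1_n + h·x_1', x_2_{n+1} = x_2_n + h·x_2'.
0.000000: (-1.140000, 0.600000); f=(1.297800, -0.915600) → (-0.646836, 0.252072)
0.380000: (-0.646836, 0.252072); f=(0.640934, -0.424958) → (-0.403281, 0.090588)
(x_1(0.76), x_2(0.76)) ≈ (-0.4033, 0.0906)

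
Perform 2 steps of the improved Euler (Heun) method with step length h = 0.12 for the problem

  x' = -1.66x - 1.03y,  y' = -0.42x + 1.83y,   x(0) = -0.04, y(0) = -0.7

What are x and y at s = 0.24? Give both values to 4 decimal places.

0.1536, -1.0884

Heun on (x,y): k1 = f(s_n, state_n); k2 = f(s_n + h, state_n + h·k1); state_{n+1} = state_n + (h/2)·(k1 + k2).
0.000000: (-0.040000, -0.700000)
  k1 = (0.787400, -1.264200)
  predictor → (0.054488, -0.851704)
  k2 = (0.786805, -1.581503)
  → (0.054452, -0.870742)
0.120000: (0.054452, -0.870742)
  k1 = (0.806474, -1.616328)
  predictor → (0.151229, -1.064702)
  k2 = (0.845602, -2.011920)
  → (0.153577, -1.088437)
(x(0.24), y(0.24)) ≈ (0.1536, -1.0884)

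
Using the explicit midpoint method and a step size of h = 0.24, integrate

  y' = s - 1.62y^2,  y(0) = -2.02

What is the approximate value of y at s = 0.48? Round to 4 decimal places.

Midpoint: k1 = f(s_n, y_n); k2 = f(s_n + h/2, y_n + (h/2)·k1); y_{n+1} = y_n + h·k2.
s=0.000000, y=-2.020000:
  k1 = f(0.000000, -2.020000) = -6.610248
  k2 = f(0.120000, -2.813230) = -12.701104
  y ← -2.020000 + 0.24·(-12.701104) = -5.068265
s=0.240000, y=-5.068265:
  k1 = f(0.240000, -5.068265) = -41.373441
  k2 = f(0.360000, -10.033078) = -162.713497
  y ← -5.068265 + 0.24·(-162.713497) = -44.119504
y(0.48) ≈ -44.1195

-44.1195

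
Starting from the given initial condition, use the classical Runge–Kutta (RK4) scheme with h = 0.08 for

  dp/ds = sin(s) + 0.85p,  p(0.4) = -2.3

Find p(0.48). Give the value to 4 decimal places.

-2.4266

RK4: k1 = f(s_n, p_n); k2 = f(s_n + h/2, p_n + (h/2)·k1); k3 = f(s_n + h/2, p_n + (h/2)·k2); k4 = f(s_n + h, p_n + h·k3); p_{n+1} = p_n + (h/6)·(k1 + 2k2 + 2k3 + k4).
s=0.400000, p=-2.300000:
  k1 = f(0.400000, -2.300000) = -1.565582
  k2 = f(0.440000, -2.362623) = -1.582290
  k3 = f(0.440000, -2.363292) = -1.582858
  k4 = f(0.480000, -2.426629) = -1.600855
  p ← -2.300000 + (0.08/6)·(k1 + 2k2 + 2k3 + k4) = -2.426623
p(0.48) ≈ -2.4266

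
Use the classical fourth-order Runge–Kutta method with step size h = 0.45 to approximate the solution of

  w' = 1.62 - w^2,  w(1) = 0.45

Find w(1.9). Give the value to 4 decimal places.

RK4: k1 = f(t_n, w_n); k2 = f(t_n + h/2, w_n + (h/2)·k1); k3 = f(t_n + h/2, w_n + (h/2)·k2); k4 = f(t_n + h, w_n + h·k3); w_{n+1} = w_n + (h/6)·(k1 + 2k2 + 2k3 + k4).
t=1.000000, w=0.450000:
  k1 = f(1.000000, 0.450000) = 1.417500
  k2 = f(1.225000, 0.768938) = 1.028735
  k3 = f(1.225000, 0.681465) = 1.155605
  k4 = f(1.450000, 0.970022) = 0.679057
  w ← 0.450000 + (0.45/6)·(k1 + 2k2 + 2k3 + k4) = 0.934893
t=1.450000, w=0.934893:
  k1 = f(1.450000, 0.934893) = 0.745976
  k2 = f(1.675000, 1.102737) = 0.403971
  k3 = f(1.675000, 1.025786) = 0.567763
  k4 = f(1.900000, 1.190386) = 0.202981
  w ← 0.934893 + (0.45/6)·(k1 + 2k2 + 2k3 + k4) = 1.151825
w(1.9) ≈ 1.1518

1.1518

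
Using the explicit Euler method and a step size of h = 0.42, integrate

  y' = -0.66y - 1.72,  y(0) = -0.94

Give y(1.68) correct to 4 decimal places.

Euler: y_{n+1} = y_n + h·f(s_n, y_n).
s=0.000000, y=-0.940000: f=-1.099600 → y ← -0.940000 + 0.42·(-1.099600) = -1.401832
s=0.420000, y=-1.401832: f=-0.794791 → y ← -1.401832 + 0.42·(-0.794791) = -1.735644
s=0.840000, y=-1.735644: f=-0.574475 → y ← -1.735644 + 0.42·(-0.574475) = -1.976924
s=1.260000, y=-1.976924: f=-0.415230 → y ← -1.976924 + 0.42·(-0.415230) = -2.151320
y(1.68) ≈ -2.1513

-2.1513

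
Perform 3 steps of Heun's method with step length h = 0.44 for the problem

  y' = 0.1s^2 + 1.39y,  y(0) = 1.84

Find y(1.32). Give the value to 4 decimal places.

10.8289

Heun: k1 = f(s_n, y_n); k2 = f(s_n + h, y_n + h·k1); y_{n+1} = y_n + (h/2)·(k1 + k2).
s=0.000000, y=1.840000:
  k1 = f(0.000000, 1.840000) = 2.557600
  k2 = f(0.440000, 2.965344) = 4.141188
  y ← 1.840000 + (0.44/2)·(2.557600 + 4.141188) = 3.313733
s=0.440000, y=3.313733:
  k1 = f(0.440000, 3.313733) = 4.625449
  k2 = f(0.880000, 5.348931) = 7.512454
  y ← 3.313733 + (0.44/2)·(4.625449 + 7.512454) = 5.984072
s=0.880000, y=5.984072:
  k1 = f(0.880000, 5.984072) = 8.395300
  k2 = f(1.320000, 9.678004) = 13.626666
  y ← 5.984072 + (0.44/2)·(8.395300 + 13.626666) = 10.828905
y(1.32) ≈ 10.8289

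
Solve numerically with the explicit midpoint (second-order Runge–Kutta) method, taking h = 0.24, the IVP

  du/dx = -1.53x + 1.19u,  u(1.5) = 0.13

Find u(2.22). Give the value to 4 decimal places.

Midpoint: k1 = f(x_n, u_n); k2 = f(x_n + h/2, u_n + (h/2)·k1); u_{n+1} = u_n + h·k2.
x=1.500000, u=0.130000:
  k1 = f(1.500000, 0.130000) = -2.140300
  k2 = f(1.620000, -0.126836) = -2.629535
  u ← 0.130000 + 0.24·(-2.629535) = -0.501088
x=1.740000, u=-0.501088:
  k1 = f(1.740000, -0.501088) = -3.258495
  k2 = f(1.860000, -0.892108) = -3.907408
  u ← -0.501088 + 0.24·(-3.907408) = -1.438866
x=1.980000, u=-1.438866:
  k1 = f(1.980000, -1.438866) = -4.741651
  k2 = f(2.100000, -2.007864) = -5.602359
  u ← -1.438866 + 0.24·(-5.602359) = -2.783432
u(2.22) ≈ -2.7834

-2.7834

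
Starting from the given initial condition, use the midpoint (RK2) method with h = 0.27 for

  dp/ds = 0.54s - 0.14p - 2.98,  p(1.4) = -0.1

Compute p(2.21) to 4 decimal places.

Midpoint: k1 = f(s_n, p_n); k2 = f(s_n + h/2, p_n + (h/2)·k1); p_{n+1} = p_n + h·k2.
s=1.400000, p=-0.100000:
  k1 = f(1.400000, -0.100000) = -2.210000
  k2 = f(1.535000, -0.398350) = -2.095331
  p ← -0.100000 + 0.27·(-2.095331) = -0.665739
s=1.670000, p=-0.665739:
  k1 = f(1.670000, -0.665739) = -1.984996
  k2 = f(1.805000, -0.933714) = -1.874580
  p ← -0.665739 + 0.27·(-1.874580) = -1.171876
s=1.940000, p=-1.171876:
  k1 = f(1.940000, -1.171876) = -1.768337
  k2 = f(2.075000, -1.410602) = -1.662016
  p ← -1.171876 + 0.27·(-1.662016) = -1.620620
p(2.21) ≈ -1.6206

-1.6206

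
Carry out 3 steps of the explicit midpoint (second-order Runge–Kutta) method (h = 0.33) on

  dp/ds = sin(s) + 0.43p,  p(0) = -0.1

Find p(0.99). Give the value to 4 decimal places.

Midpoint: k1 = f(s_n, p_n); k2 = f(s_n + h/2, p_n + (h/2)·k1); p_{n+1} = p_n + h·k2.
s=0.000000, p=-0.100000:
  k1 = f(0.000000, -0.100000) = -0.043000
  k2 = f(0.165000, -0.107095) = 0.118201
  p ← -0.100000 + 0.33·0.118201 = -0.060994
s=0.330000, p=-0.060994:
  k1 = f(0.330000, -0.060994) = 0.297816
  k2 = f(0.495000, -0.011854) = 0.469934
  p ← -0.060994 + 0.33·0.469934 = 0.094085
s=0.660000, p=0.094085:
  k1 = f(0.660000, 0.094085) = 0.653573
  k2 = f(0.825000, 0.201924) = 0.821375
  p ← 0.094085 + 0.33·0.821375 = 0.365139
p(0.99) ≈ 0.3651

0.3651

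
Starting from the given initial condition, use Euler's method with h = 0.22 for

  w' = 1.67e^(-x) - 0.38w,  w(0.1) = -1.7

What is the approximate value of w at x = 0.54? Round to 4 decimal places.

-0.8562

Euler: w_{n+1} = w_n + h·f(x_n, w_n).
x=0.100000, w=-1.700000: f=2.157078 → w ← -1.700000 + 0.22·2.157078 = -1.225443
x=0.320000, w=-1.225443: f=1.678337 → w ← -1.225443 + 0.22·1.678337 = -0.856209
w(0.54) ≈ -0.8562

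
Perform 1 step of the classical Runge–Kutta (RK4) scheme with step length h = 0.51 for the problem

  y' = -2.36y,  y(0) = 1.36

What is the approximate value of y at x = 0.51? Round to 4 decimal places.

RK4: k1 = f(x_n, y_n); k2 = f(x_n + h/2, y_n + (h/2)·k1); k3 = f(x_n + h/2, y_n + (h/2)·k2); k4 = f(x_n + h, y_n + h·k3); y_{n+1} = y_n + (h/6)·(k1 + 2k2 + 2k3 + k4).
x=0.000000, y=1.360000:
  k1 = f(0.000000, 1.360000) = -3.209600
  k2 = f(0.255000, 0.541552) = -1.278063
  k3 = f(0.255000, 1.034094) = -2.440462
  k4 = f(0.510000, 0.115364) = -0.272260
  y ← 1.360000 + (0.51/6)·(k1 + 2k2 + 2k3 + k4) = 0.431893
y(0.51) ≈ 0.4319

0.4319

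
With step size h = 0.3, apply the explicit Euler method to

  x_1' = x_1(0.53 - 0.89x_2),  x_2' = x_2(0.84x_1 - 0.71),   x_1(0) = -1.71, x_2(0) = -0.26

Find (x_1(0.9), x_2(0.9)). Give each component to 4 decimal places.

-2.8977, -0.0038

Euler on (x_1,x_2): x_1_{n+1} = x_1_n + h·x_1', x_2_{n+1} = x_2_n + h·x_2'.
0.000000: (-1.710000, -0.260000); f=(-1.301994, 0.558064) → (-2.100598, -0.092581)
0.300000: (-2.100598, -0.092581); f=(-1.286400, 0.229091) → (-2.486518, -0.023853)
0.600000: (-2.486518, -0.023853); f=(-1.370642, 0.066758) → (-2.897711, -0.003826)
(x_1(0.9), x_2(0.9)) ≈ (-2.8977, -0.0038)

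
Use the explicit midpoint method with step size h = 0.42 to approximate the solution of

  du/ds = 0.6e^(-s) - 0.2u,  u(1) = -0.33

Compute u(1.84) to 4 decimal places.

-0.1667

Midpoint: k1 = f(s_n, u_n); k2 = f(s_n + h/2, u_n + (h/2)·k1); u_{n+1} = u_n + h·k2.
s=1.000000, u=-0.330000:
  k1 = f(1.000000, -0.330000) = 0.286728
  k2 = f(1.210000, -0.269787) = 0.232876
  u ← -0.330000 + 0.42·0.232876 = -0.232192
s=1.420000, u=-0.232192:
  k1 = f(1.420000, -0.232192) = 0.191467
  k2 = f(1.630000, -0.191984) = 0.155955
  u ← -0.232192 + 0.42·0.155955 = -0.166691
u(1.84) ≈ -0.1667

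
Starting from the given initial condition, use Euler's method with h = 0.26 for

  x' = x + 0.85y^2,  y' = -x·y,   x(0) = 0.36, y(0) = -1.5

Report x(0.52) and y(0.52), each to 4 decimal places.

1.6066, -1.0235

Euler on (x,y): x_{n+1} = x_n + h·x', y_{n+1} = y_n + h·y'.
0.000000: (0.360000, -1.500000); f=(2.272500, 0.540000) → (0.950850, -1.359600)
0.260000: (0.950850, -1.359600); f=(2.522085, 1.292776) → (1.606592, -1.023478)
(x(0.52), y(0.52)) ≈ (1.6066, -1.0235)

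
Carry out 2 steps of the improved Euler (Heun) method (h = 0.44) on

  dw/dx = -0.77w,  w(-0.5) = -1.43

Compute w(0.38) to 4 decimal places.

Heun: k1 = f(x_n, w_n); k2 = f(x_n + h, w_n + h·k1); w_{n+1} = w_n + (h/2)·(k1 + k2).
x=-0.500000, w=-1.430000:
  k1 = f(-0.500000, -1.430000) = 1.101100
  k2 = f(-0.060000, -0.945516) = 0.728047
  w ← -1.430000 + (0.44/2)·(1.101100 + 0.728047) = -1.027588
x=-0.060000, w=-1.027588:
  k1 = f(-0.060000, -1.027588) = 0.791242
  k2 = f(0.380000, -0.679441) = 0.523170
  w ← -1.027588 + (0.44/2)·(0.791242 + 0.523170) = -0.738417
w(0.38) ≈ -0.7384

-0.7384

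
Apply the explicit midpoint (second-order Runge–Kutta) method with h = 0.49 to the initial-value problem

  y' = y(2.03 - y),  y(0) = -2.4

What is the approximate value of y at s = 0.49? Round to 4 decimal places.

-19.6520

Midpoint: k1 = f(s_n, y_n); k2 = f(s_n + h/2, y_n + (h/2)·k1); y_{n+1} = y_n + h·k2.
s=0.000000, y=-2.400000:
  k1 = f(0.000000, -2.400000) = -10.632000
  k2 = f(0.245000, -5.004840) = -35.208249
  y ← -2.400000 + 0.49·(-35.208249) = -19.652042
y(0.49) ≈ -19.6520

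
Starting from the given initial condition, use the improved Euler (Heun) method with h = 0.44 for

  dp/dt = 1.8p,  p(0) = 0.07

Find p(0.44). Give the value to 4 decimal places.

0.1474

Heun: k1 = f(t_n, p_n); k2 = f(t_n + h, p_n + h·k1); p_{n+1} = p_n + (h/2)·(k1 + k2).
t=0.000000, p=0.070000:
  k1 = f(0.000000, 0.070000) = 0.126000
  k2 = f(0.440000, 0.125440) = 0.225792
  p ← 0.070000 + (0.44/2)·(0.126000 + 0.225792) = 0.147394
p(0.44) ≈ 0.1474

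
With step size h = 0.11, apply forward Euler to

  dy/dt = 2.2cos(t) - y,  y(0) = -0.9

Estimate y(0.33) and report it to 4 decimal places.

Euler: y_{n+1} = y_n + h·f(t_n, y_n).
t=0.000000, y=-0.900000: f=3.100000 → y ← -0.900000 + 0.11·3.100000 = -0.559000
t=0.110000, y=-0.559000: f=2.745703 → y ← -0.559000 + 0.11·2.745703 = -0.256973
t=0.220000, y=-0.256973: f=2.403947 → y ← -0.256973 + 0.11·2.403947 = 0.007462
y(0.33) ≈ 0.0075

0.0075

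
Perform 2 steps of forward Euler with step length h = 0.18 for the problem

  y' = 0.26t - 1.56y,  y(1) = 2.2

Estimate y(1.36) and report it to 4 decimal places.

Euler: y_{n+1} = y_n + h·f(t_n, y_n).
t=1.000000, y=2.200000: f=-3.172000 → y ← 2.200000 + 0.18·(-3.172000) = 1.629040
t=1.180000, y=1.629040: f=-2.234502 → y ← 1.629040 + 0.18·(-2.234502) = 1.226830
y(1.36) ≈ 1.2268

1.2268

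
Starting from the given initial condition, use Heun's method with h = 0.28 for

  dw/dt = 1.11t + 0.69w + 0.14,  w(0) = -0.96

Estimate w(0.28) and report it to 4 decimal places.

-1.0769

Heun: k1 = f(t_n, w_n); k2 = f(t_n + h, w_n + h·k1); w_{n+1} = w_n + (h/2)·(k1 + k2).
t=0.000000, w=-0.960000:
  k1 = f(0.000000, -0.960000) = -0.522400
  k2 = f(0.280000, -1.106272) = -0.312528
  w ← -0.960000 + (0.28/2)·(-0.522400 + (-0.312528)) = -1.076890
w(0.28) ≈ -1.0769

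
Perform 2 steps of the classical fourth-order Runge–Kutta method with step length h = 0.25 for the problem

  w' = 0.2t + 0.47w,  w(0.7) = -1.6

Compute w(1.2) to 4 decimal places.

RK4: k1 = f(t_n, w_n); k2 = f(t_n + h/2, w_n + (h/2)·k1); k3 = f(t_n + h/2, w_n + (h/2)·k2); k4 = f(t_n + h, w_n + h·k3); w_{n+1} = w_n + (h/6)·(k1 + 2k2 + 2k3 + k4).
t=0.700000, w=-1.600000:
  k1 = f(0.700000, -1.600000) = -0.612000
  k2 = f(0.825000, -1.676500) = -0.622955
  k3 = f(0.825000, -1.677869) = -0.623599
  k4 = f(0.950000, -1.755900) = -0.635273
  w ← -1.600000 + (0.25/6)·(k1 + 2k2 + 2k3 + k4) = -1.755849
t=0.950000, w=-1.755849:
  k1 = f(0.950000, -1.755849) = -0.635249
  k2 = f(1.075000, -1.835255) = -0.647570
  k3 = f(1.075000, -1.836795) = -0.648294
  k4 = f(1.200000, -1.917923) = -0.661424
  w ← -1.755849 + (0.25/6)·(k1 + 2k2 + 2k3 + k4) = -1.917866
w(1.2) ≈ -1.9179

-1.9179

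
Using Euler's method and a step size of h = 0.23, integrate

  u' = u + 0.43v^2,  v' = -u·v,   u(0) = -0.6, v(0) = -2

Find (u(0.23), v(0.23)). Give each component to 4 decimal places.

-0.3424, -2.2760

Euler on (u,v): u_{n+1} = u_n + h·u', v_{n+1} = v_n + h·v'.
0.000000: (-0.600000, -2.000000); f=(1.120000, -1.200000) → (-0.342400, -2.276000)
(u(0.23), v(0.23)) ≈ (-0.3424, -2.2760)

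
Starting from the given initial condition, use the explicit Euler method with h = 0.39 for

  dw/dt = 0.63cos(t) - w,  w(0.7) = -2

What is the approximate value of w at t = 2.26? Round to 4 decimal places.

Euler: w_{n+1} = w_n + h·f(t_n, w_n).
t=0.700000, w=-2.000000: f=2.481851 → w ← -2.000000 + 0.39·2.481851 = -1.032078
t=1.090000, w=-1.032078: f=1.323444 → w ← -1.032078 + 0.39·1.323444 = -0.515935
t=1.480000, w=-0.515935: f=0.573058 → w ← -0.515935 + 0.39·0.573058 = -0.292442
t=1.870000, w=-0.292442: f=0.106744 → w ← -0.292442 + 0.39·0.106744 = -0.250812
w(2.26) ≈ -0.2508

-0.2508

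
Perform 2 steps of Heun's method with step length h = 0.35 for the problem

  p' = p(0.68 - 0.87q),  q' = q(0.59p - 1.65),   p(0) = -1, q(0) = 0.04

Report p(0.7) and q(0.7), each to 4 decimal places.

Heun on (p,q): k1 = f(x_n, state_n); k2 = f(x_n + h, state_n + h·k1); state_{n+1} = state_n + (h/2)·(k1 + k2).
0.000000: (-1.000000, 0.040000)
  k1 = (-0.645200, -0.089600)
  predictor → (-1.225820, 0.008640)
  k2 = (-0.824343, -0.020505)
  → (-1.257170, 0.020732)
0.350000: (-1.257170, 0.020732)
  k1 = (-0.832201, -0.049585)
  predictor → (-1.548440, 0.003377)
  k2 = (-1.048390, -0.008657)
  → (-1.586273, 0.010539)
(p(0.7), q(0.7)) ≈ (-1.5863, 0.0105)

-1.5863, 0.0105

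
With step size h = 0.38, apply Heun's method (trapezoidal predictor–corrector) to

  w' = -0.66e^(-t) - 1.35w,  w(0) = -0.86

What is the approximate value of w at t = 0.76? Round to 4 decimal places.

Heun: k1 = f(t_n, w_n); k2 = f(t_n + h, w_n + h·k1); w_{n+1} = w_n + (h/2)·(k1 + k2).
t=0.000000, w=-0.860000:
  k1 = f(0.000000, -0.860000) = 0.501000
  k2 = f(0.380000, -0.669620) = 0.452638
  w ← -0.860000 + (0.38/2)·(0.501000 + 0.452638) = -0.678809
t=0.380000, w=-0.678809:
  k1 = f(0.380000, -0.678809) = 0.465043
  k2 = f(0.760000, -0.502092) = 0.369165
  w ← -0.678809 + (0.38/2)·(0.465043 + 0.369165) = -0.520309
w(0.76) ≈ -0.5203

-0.5203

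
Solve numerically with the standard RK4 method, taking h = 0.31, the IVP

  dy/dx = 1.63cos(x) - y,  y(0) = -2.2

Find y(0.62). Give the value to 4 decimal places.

RK4: k1 = f(x_n, y_n); k2 = f(x_n + h/2, y_n + (h/2)·k1); k3 = f(x_n + h/2, y_n + (h/2)·k2); k4 = f(x_n + h, y_n + h·k3); y_{n+1} = y_n + (h/6)·(k1 + 2k2 + 2k3 + k4).
x=0.000000, y=-2.200000:
  k1 = f(0.000000, -2.200000) = 3.830000
  k2 = f(0.155000, -1.606350) = 3.216809
  k3 = f(0.155000, -1.701395) = 3.311853
  k4 = f(0.310000, -1.173325) = 2.725629
  y ← -2.200000 + (0.31/6)·(k1 + 2k2 + 2k3 + k4) = -1.186664
x=0.310000, y=-1.186664:
  k1 = f(0.310000, -1.186664) = 2.738968
  k2 = f(0.465000, -0.762124) = 2.219053
  k3 = f(0.465000, -0.842711) = 2.299640
  k4 = f(0.620000, -0.473776) = 1.800398
  y ← -1.186664 + (0.31/6)·(k1 + 2k2 + 2k3 + k4) = -0.485199
y(0.62) ≈ -0.4852

-0.4852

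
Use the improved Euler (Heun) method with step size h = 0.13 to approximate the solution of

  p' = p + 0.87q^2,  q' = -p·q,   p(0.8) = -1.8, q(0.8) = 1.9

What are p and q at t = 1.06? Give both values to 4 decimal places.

Heun on (p,q): k1 = f(t_n, state_n); k2 = f(t_n + h, state_n + h·k1); state_{n+1} = state_n + (h/2)·(k1 + k2).
0.800000: (-1.800000, 1.900000)
  k1 = (1.340700, 3.420000)
  predictor → (-1.625709, 2.344600)
  k2 = (3.156811, 3.811637)
  → (-1.507662, 2.370056)
0.930000: (-1.507662, 2.370056)
  k1 = (3.379274, 3.573244)
  predictor → (-1.068356, 2.834578)
  k2 = (5.921948, 3.028339)
  → (-0.903082, 2.799159)
(p(1.06), q(1.06)) ≈ (-0.9031, 2.7992)

-0.9031, 2.7992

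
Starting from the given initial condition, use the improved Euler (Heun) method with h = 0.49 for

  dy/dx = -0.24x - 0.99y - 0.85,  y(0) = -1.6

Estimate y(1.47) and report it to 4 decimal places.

-1.2197

Heun: k1 = f(x_n, y_n); k2 = f(x_n + h, y_n + h·k1); y_{n+1} = y_n + (h/2)·(k1 + k2).
x=0.000000, y=-1.600000:
  k1 = f(0.000000, -1.600000) = 0.734000
  k2 = f(0.490000, -1.240340) = 0.260337
  y ← -1.600000 + (0.49/2)·(0.734000 + 0.260337) = -1.356388
x=0.490000, y=-1.356388:
  k1 = f(0.490000, -1.356388) = 0.375224
  k2 = f(0.980000, -1.172528) = 0.075603
  y ← -1.356388 + (0.49/2)·(0.375224 + 0.075603) = -1.245935
x=0.980000, y=-1.245935:
  k1 = f(0.980000, -1.245935) = 0.148276
  k2 = f(1.470000, -1.173280) = -0.041253
  y ← -1.245935 + (0.49/2)·(0.148276 + (-0.041253)) = -1.219714
y(1.47) ≈ -1.2197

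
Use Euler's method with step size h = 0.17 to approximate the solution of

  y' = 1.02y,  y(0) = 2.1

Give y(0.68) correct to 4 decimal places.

3.9811

Euler: y_{n+1} = y_n + h·f(s_n, y_n).
s=0.000000, y=2.100000: f=2.142000 → y ← 2.100000 + 0.17·2.142000 = 2.464140
s=0.170000, y=2.464140: f=2.513423 → y ← 2.464140 + 0.17·2.513423 = 2.891422
s=0.340000, y=2.891422: f=2.949250 → y ← 2.891422 + 0.17·2.949250 = 3.392794
s=0.510000, y=3.392794: f=3.460650 → y ← 3.392794 + 0.17·3.460650 = 3.981105
y(0.68) ≈ 3.9811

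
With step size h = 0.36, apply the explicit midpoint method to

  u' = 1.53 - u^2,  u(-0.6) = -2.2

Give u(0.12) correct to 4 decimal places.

-25.6649

Midpoint: k1 = f(x_n, u_n); k2 = f(x_n + h/2, u_n + (h/2)·k1); u_{n+1} = u_n + h·k2.
x=-0.600000, u=-2.200000:
  k1 = f(-0.600000, -2.200000) = -3.310000
  k2 = f(-0.420000, -2.795800) = -6.286498
  u ← -2.200000 + 0.36·(-6.286498) = -4.463139
x=-0.240000, u=-4.463139:
  k1 = f(-0.240000, -4.463139) = -18.389611
  k2 = f(-0.060000, -7.773269) = -58.893713
  u ← -4.463139 + 0.36·(-58.893713) = -25.664876
u(0.12) ≈ -25.6649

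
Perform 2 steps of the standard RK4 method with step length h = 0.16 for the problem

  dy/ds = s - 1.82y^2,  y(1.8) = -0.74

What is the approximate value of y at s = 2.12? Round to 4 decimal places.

RK4: k1 = f(s_n, y_n); k2 = f(s_n + h/2, y_n + (h/2)·k1); k3 = f(s_n + h/2, y_n + (h/2)·k2); k4 = f(s_n + h, y_n + h·k3); y_{n+1} = y_n + (h/6)·(k1 + 2k2 + 2k3 + k4).
s=1.800000, y=-0.740000:
  k1 = f(1.800000, -0.740000) = 0.803368
  k2 = f(1.880000, -0.675731) = 1.048967
  k3 = f(1.880000, -0.656083) = 1.096591
  k4 = f(1.960000, -0.564545) = 1.379945
  y ← -0.740000 + (0.16/6)·(k1 + 2k2 + 2k3 + k4) = -0.567349
s=1.960000, y=-0.567349:
  k1 = f(1.960000, -0.567349) = 1.374170
  k2 = f(2.040000, -0.457415) = 1.659204
  k3 = f(2.040000, -0.434612) = 1.696224
  k4 = f(2.120000, -0.295953) = 1.960590
  y ← -0.567349 + (0.16/6)·(k1 + 2k2 + 2k3 + k4) = -0.299465
y(2.12) ≈ -0.2995

-0.2995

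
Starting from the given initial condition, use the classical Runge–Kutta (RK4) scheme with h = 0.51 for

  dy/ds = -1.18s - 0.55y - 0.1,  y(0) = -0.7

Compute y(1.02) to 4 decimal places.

-0.9911

RK4: k1 = f(s_n, y_n); k2 = f(s_n + h/2, y_n + (h/2)·k1); k3 = f(s_n + h/2, y_n + (h/2)·k2); k4 = f(s_n + h, y_n + h·k3); y_{n+1} = y_n + (h/6)·(k1 + 2k2 + 2k3 + k4).
s=0.000000, y=-0.700000:
  k1 = f(0.000000, -0.700000) = 0.285000
  k2 = f(0.255000, -0.627325) = -0.055871
  k3 = f(0.255000, -0.714247) = -0.008064
  k4 = f(0.510000, -0.704113) = -0.314538
  y ← -0.700000 + (0.51/6)·(k1 + 2k2 + 2k3 + k4) = -0.713380
s=0.510000, y=-0.713380:
  k1 = f(0.510000, -0.713380) = -0.309441
  k2 = f(0.765000, -0.792287) = -0.566942
  k3 = f(0.765000, -0.857950) = -0.530828
  k4 = f(1.020000, -0.984102) = -0.762344
  y ← -0.713380 + (0.51/6)·(k1 + 2k2 + 2k3 + k4) = -0.991102
y(1.02) ≈ -0.9911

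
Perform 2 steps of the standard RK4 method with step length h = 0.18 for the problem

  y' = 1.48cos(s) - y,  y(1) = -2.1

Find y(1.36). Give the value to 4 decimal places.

-1.3001

RK4: k1 = f(s_n, y_n); k2 = f(s_n + h/2, y_n + (h/2)·k1); k3 = f(s_n + h/2, y_n + (h/2)·k2); k4 = f(s_n + h, y_n + h·k3); y_{n+1} = y_n + (h/6)·(k1 + 2k2 + 2k3 + k4).
s=1.000000, y=-2.100000:
  k1 = f(1.000000, -2.100000) = 2.899647
  k2 = f(1.090000, -1.839032) = 2.523510
  k3 = f(1.090000, -1.872884) = 2.557362
  k4 = f(1.180000, -1.639675) = 2.203444
  y ← -2.100000 + (0.18/6)·(k1 + 2k2 + 2k3 + k4) = -1.642055
s=1.180000, y=-1.642055:
  k1 = f(1.180000, -1.642055) = 2.205824
  k2 = f(1.270000, -1.443531) = 1.882026
  k3 = f(1.270000, -1.472673) = 1.911168
  k4 = f(1.360000, -1.298045) = 1.607718
  y ← -1.642055 + (0.18/6)·(k1 + 2k2 + 2k3 + k4) = -1.300057
y(1.36) ≈ -1.3001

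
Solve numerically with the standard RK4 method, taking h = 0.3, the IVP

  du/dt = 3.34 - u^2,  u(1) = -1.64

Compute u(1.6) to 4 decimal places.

RK4: k1 = f(t_n, u_n); k2 = f(t_n + h/2, u_n + (h/2)·k1); k3 = f(t_n + h/2, u_n + (h/2)·k2); k4 = f(t_n + h, u_n + h·k3); u_{n+1} = u_n + (h/6)·(k1 + 2k2 + 2k3 + k4).
t=1.000000, u=-1.640000:
  k1 = f(1.000000, -1.640000) = 0.650400
  k2 = f(1.150000, -1.542440) = 0.960879
  k3 = f(1.150000, -1.495868) = 1.102378
  k4 = f(1.300000, -1.309286) = 1.625769
  u ← -1.640000 + (0.3/6)·(k1 + 2k2 + 2k3 + k4) = -1.319866
t=1.300000, u=-1.319866:
  k1 = f(1.300000, -1.319866) = 1.597954
  k2 = f(1.450000, -1.080173) = 2.173227
  k3 = f(1.450000, -0.993882) = 2.352199
  k4 = f(1.600000, -0.614206) = 2.962751
  u ← -1.319866 + (0.3/6)·(k1 + 2k2 + 2k3 + k4) = -0.639288
u(1.6) ≈ -0.6393

-0.6393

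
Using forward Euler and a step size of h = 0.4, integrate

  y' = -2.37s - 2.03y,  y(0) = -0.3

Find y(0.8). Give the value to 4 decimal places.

-0.3898

Euler: y_{n+1} = y_n + h·f(s_n, y_n).
s=0.000000, y=-0.300000: f=0.609000 → y ← -0.300000 + 0.4·0.609000 = -0.056400
s=0.400000, y=-0.056400: f=-0.833508 → y ← -0.056400 + 0.4·(-0.833508) = -0.389803
y(0.8) ≈ -0.3898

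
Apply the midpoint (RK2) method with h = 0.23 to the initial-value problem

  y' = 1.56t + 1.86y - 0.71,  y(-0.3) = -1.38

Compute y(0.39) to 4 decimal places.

-5.8757

Midpoint: k1 = f(t_n, y_n); k2 = f(t_n + h/2, y_n + (h/2)·k1); y_{n+1} = y_n + h·k2.
t=-0.300000, y=-1.380000:
  k1 = f(-0.300000, -1.380000) = -3.744800
  k2 = f(-0.185000, -1.810652) = -4.366413
  y ← -1.380000 + 0.23·(-4.366413) = -2.384275
t=-0.070000, y=-2.384275:
  k1 = f(-0.070000, -2.384275) = -5.253951
  k2 = f(0.045000, -2.988479) = -6.198372
  y ← -2.384275 + 0.23·(-6.198372) = -3.809900
t=0.160000, y=-3.809900:
  k1 = f(0.160000, -3.809900) = -7.546815
  k2 = f(0.275000, -4.677784) = -8.981678
  y ← -3.809900 + 0.23·(-8.981678) = -5.875686
y(0.39) ≈ -5.8757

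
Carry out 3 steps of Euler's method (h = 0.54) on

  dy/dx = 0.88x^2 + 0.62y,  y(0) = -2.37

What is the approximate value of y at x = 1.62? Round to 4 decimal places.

Euler: y_{n+1} = y_n + h·f(x_n, y_n).
x=0.000000, y=-2.370000: f=-1.469400 → y ← -2.370000 + 0.54·(-1.469400) = -3.163476
x=0.540000, y=-3.163476: f=-1.704747 → y ← -3.163476 + 0.54·(-1.704747) = -4.084039
x=1.080000, y=-4.084039: f=-1.505672 → y ← -4.084039 + 0.54·(-1.505672) = -4.897103
y(1.62) ≈ -4.8971

-4.8971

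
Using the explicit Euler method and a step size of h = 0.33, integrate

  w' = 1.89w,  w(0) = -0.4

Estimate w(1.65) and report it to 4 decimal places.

Euler: w_{n+1} = w_n + h·f(t_n, w_n).
t=0.000000, w=-0.400000: f=-0.756000 → w ← -0.400000 + 0.33·(-0.756000) = -0.649480
t=0.330000, w=-0.649480: f=-1.227517 → w ← -0.649480 + 0.33·(-1.227517) = -1.054561
t=0.660000, w=-1.054561: f=-1.993120 → w ← -1.054561 + 0.33·(-1.993120) = -1.712290
t=0.990000, w=-1.712290: f=-3.236228 → w ← -1.712290 + 0.33·(-3.236228) = -2.780246
t=1.320000, w=-2.780246: f=-5.254664 → w ← -2.780246 + 0.33·(-5.254664) = -4.514285
w(1.65) ≈ -4.5143

-4.5143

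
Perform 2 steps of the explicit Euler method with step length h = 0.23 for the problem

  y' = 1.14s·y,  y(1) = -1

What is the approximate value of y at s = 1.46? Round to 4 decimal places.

-1.6693

Euler: y_{n+1} = y_n + h·f(s_n, y_n).
s=1.000000, y=-1.000000: f=-1.140000 → y ← -1.000000 + 0.23·(-1.140000) = -1.262200
s=1.230000, y=-1.262200: f=-1.769857 → y ← -1.262200 + 0.23·(-1.769857) = -1.669267
y(1.46) ≈ -1.6693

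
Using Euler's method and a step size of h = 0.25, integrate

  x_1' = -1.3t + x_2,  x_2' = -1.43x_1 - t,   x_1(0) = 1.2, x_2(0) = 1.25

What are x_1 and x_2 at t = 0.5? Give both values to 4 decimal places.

Euler on (x_1,x_2): x_1_{n+1} = x_1_n + h·x_1', x_2_{n+1} = x_2_n + h·x_2'.
0.000000: (1.200000, 1.250000); f=(1.250000, -1.716000) → (1.512500, 0.821000)
0.250000: (1.512500, 0.821000); f=(0.496000, -2.412875) → (1.636500, 0.217781)
(x_1(0.5), x_2(0.5)) ≈ (1.6365, 0.2178)

1.6365, 0.2178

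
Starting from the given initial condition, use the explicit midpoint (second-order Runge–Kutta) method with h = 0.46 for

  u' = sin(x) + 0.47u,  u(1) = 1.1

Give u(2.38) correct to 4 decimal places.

Midpoint: k1 = f(x_n, u_n); k2 = f(x_n + h/2, u_n + (h/2)·k1); u_{n+1} = u_n + h·k2.
x=1.000000, u=1.100000:
  k1 = f(1.000000, 1.100000) = 1.358471
  k2 = f(1.230000, 1.412448) = 1.606340
  u ← 1.100000 + 0.46·1.606340 = 1.838916
x=1.460000, u=1.838916:
  k1 = f(1.460000, 1.838916) = 1.858159
  k2 = f(1.690000, 2.266293) = 2.058061
  u ← 1.838916 + 0.46·2.058061 = 2.785624
x=1.920000, u=2.785624:
  k1 = f(1.920000, 2.785624) = 2.248889
  k2 = f(2.150000, 3.302869) = 2.389247
  u ← 2.785624 + 0.46·2.389247 = 3.884678
u(2.38) ≈ 3.8847

3.8847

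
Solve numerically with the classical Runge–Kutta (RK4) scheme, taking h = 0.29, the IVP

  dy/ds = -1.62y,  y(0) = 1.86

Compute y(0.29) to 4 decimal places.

RK4: k1 = f(s_n, y_n); k2 = f(s_n + h/2, y_n + (h/2)·k1); k3 = f(s_n + h/2, y_n + (h/2)·k2); k4 = f(s_n + h, y_n + h·k3); y_{n+1} = y_n + (h/6)·(k1 + 2k2 + 2k3 + k4).
s=0.000000, y=1.860000:
  k1 = f(0.000000, 1.860000) = -3.013200
  k2 = f(0.145000, 1.423086) = -2.305399
  k3 = f(0.145000, 1.525717) = -2.471662
  k4 = f(0.290000, 1.143218) = -1.852013
  y ← 1.860000 + (0.29/6)·(k1 + 2k2 + 2k3 + k4) = 1.163065
y(0.29) ≈ 1.1631

1.1631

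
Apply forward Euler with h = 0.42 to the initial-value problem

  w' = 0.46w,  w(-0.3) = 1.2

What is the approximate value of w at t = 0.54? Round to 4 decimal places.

1.7085

Euler: w_{n+1} = w_n + h·f(t_n, w_n).
t=-0.300000, w=1.200000: f=0.552000 → w ← 1.200000 + 0.42·0.552000 = 1.431840
t=0.120000, w=1.431840: f=0.658646 → w ← 1.431840 + 0.42·0.658646 = 1.708471
w(0.54) ≈ 1.7085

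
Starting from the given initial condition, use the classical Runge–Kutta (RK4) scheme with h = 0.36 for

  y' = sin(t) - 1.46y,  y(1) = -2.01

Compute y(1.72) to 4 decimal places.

RK4: k1 = f(t_n, y_n); k2 = f(t_n + h/2, y_n + (h/2)·k1); k3 = f(t_n + h/2, y_n + (h/2)·k2); k4 = f(t_n + h, y_n + h·k3); y_{n+1} = y_n + (h/6)·(k1 + 2k2 + 2k3 + k4).
t=1.000000, y=-2.010000:
  k1 = f(1.000000, -2.010000) = 3.776071
  k2 = f(1.180000, -1.330307) = 2.866855
  k3 = f(1.180000, -1.493966) = 3.105797
  k4 = f(1.360000, -0.891913) = 2.280058
  y ← -2.010000 + (0.36/6)·(k1 + 2k2 + 2k3 + k4) = -0.929914
t=1.360000, y=-0.929914:
  k1 = f(1.360000, -0.929914) = 2.335539
  k2 = f(1.540000, -0.509517) = 1.743421
  k3 = f(1.540000, -0.616098) = 1.899029
  k4 = f(1.720000, -0.246264) = 1.348434
  y ← -0.929914 + (0.36/6)·(k1 + 2k2 + 2k3 + k4) = -0.271782
y(1.72) ≈ -0.2718

-0.2718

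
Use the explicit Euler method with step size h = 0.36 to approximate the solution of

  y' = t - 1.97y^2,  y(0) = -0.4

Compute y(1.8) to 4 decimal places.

0.0621

Euler: y_{n+1} = y_n + h·f(t_n, y_n).
t=0.000000, y=-0.400000: f=-0.315200 → y ← -0.400000 + 0.36·(-0.315200) = -0.513472
t=0.360000, y=-0.513472: f=-0.159397 → y ← -0.513472 + 0.36·(-0.159397) = -0.570855
t=0.720000, y=-0.570855: f=0.078025 → y ← -0.570855 + 0.36·0.078025 = -0.542766
t=1.080000, y=-0.542766: f=0.499648 → y ← -0.542766 + 0.36·0.499648 = -0.362893
t=1.440000, y=-0.362893: f=1.180569 → y ← -0.362893 + 0.36·1.180569 = 0.062112
y(1.8) ≈ 0.0621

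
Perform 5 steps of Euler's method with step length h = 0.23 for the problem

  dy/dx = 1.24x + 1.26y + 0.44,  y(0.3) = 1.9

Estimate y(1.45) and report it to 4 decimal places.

Euler: y_{n+1} = y_n + h·f(x_n, y_n).
x=0.300000, y=1.900000: f=3.206000 → y ← 1.900000 + 0.23·3.206000 = 2.637380
x=0.530000, y=2.637380: f=4.420299 → y ← 2.637380 + 0.23·4.420299 = 3.654049
x=0.760000, y=3.654049: f=5.986501 → y ← 3.654049 + 0.23·5.986501 = 5.030944
x=0.990000, y=5.030944: f=8.006589 → y ← 5.030944 + 0.23·8.006589 = 6.872460
x=1.220000, y=6.872460: f=10.612099 → y ← 6.872460 + 0.23·10.612099 = 9.313242
y(1.45) ≈ 9.3132

9.3132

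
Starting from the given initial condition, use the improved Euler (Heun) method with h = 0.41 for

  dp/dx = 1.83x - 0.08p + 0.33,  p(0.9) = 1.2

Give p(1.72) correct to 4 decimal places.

3.2979

Heun: k1 = f(x_n, p_n); k2 = f(x_n + h, p_n + h·k1); p_{n+1} = p_n + (h/2)·(k1 + k2).
x=0.900000, p=1.200000:
  k1 = f(0.900000, 1.200000) = 1.881000
  k2 = f(1.310000, 1.971210) = 2.569603
  p ← 1.200000 + (0.41/2)·(1.881000 + 2.569603) = 2.112374
x=1.310000, p=2.112374:
  k1 = f(1.310000, 2.112374) = 2.558310
  k2 = f(1.720000, 3.161281) = 3.224698
  p ← 2.112374 + (0.41/2)·(2.558310 + 3.224698) = 3.297890
p(1.72) ≈ 3.2979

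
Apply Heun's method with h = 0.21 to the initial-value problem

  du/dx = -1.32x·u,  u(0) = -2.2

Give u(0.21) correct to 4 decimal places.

Heun: k1 = f(x_n, u_n); k2 = f(x_n + h, u_n + h·k1); u_{n+1} = u_n + (h/2)·(k1 + k2).
x=0.000000, u=-2.200000:
  k1 = f(0.000000, -2.200000) = 0.000000
  k2 = f(0.210000, -2.200000) = 0.609840
  u ← -2.200000 + (0.21/2)·(0.000000 + 0.609840) = -2.135967
u(0.21) ≈ -2.1360

-2.1360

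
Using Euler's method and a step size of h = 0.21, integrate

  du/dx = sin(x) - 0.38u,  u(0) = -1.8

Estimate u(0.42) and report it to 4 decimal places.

Euler: u_{n+1} = u_n + h·f(x_n, u_n).
x=0.000000, u=-1.800000: f=0.684000 → u ← -1.800000 + 0.21·0.684000 = -1.656360
x=0.210000, u=-1.656360: f=0.837877 → u ← -1.656360 + 0.21·0.837877 = -1.480406
u(0.42) ≈ -1.4804

-1.4804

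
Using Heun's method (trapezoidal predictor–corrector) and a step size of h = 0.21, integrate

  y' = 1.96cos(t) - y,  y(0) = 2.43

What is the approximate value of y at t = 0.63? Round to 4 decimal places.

Heun: k1 = f(t_n, y_n); k2 = f(t_n + h, y_n + h·k1); y_{n+1} = y_n + (h/2)·(k1 + k2).
t=0.000000, y=2.430000:
  k1 = f(0.000000, 2.430000) = -0.470000
  k2 = f(0.210000, 2.331300) = -0.414359
  y ← 2.430000 + (0.21/2)·(-0.470000 + (-0.414359)) = 2.337142
t=0.210000, y=2.337142:
  k1 = f(0.210000, 2.337142) = -0.420202
  k2 = f(0.420000, 2.248900) = -0.459246
  y ← 2.337142 + (0.21/2)·(-0.420202 + (-0.459246)) = 2.244800
t=0.420000, y=2.244800:
  k1 = f(0.420000, 2.244800) = -0.455146
  k2 = f(0.630000, 2.149220) = -0.565486
  y ← 2.244800 + (0.21/2)·(-0.455146 + (-0.565486)) = 2.137634
y(0.63) ≈ 2.1376

2.1376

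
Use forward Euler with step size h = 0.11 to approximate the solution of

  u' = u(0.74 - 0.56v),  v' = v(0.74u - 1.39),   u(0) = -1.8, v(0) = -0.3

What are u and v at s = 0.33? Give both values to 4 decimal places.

-2.3622, -0.0967

Euler on (u,v): u_{n+1} = u_n + h·u', v_{n+1} = v_n + h·v'.
0.000000: (-1.800000, -0.300000); f=(-1.634400, 0.816600) → (-1.979784, -0.210174)
0.110000: (-1.979784, -0.210174); f=(-1.698056, 0.600055) → (-2.166570, -0.144168)
0.220000: (-2.166570, -0.144168); f=(-1.778178, 0.431532) → (-2.362170, -0.096699)
(u(0.33), v(0.33)) ≈ (-2.3622, -0.0967)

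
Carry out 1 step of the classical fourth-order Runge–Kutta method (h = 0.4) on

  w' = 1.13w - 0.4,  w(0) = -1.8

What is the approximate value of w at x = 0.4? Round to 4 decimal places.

RK4: k1 = f(x_n, w_n); k2 = f(x_n + h/2, w_n + (h/2)·k1); k3 = f(x_n + h/2, w_n + (h/2)·k2); k4 = f(x_n + h, w_n + h·k3); w_{n+1} = w_n + (h/6)·(k1 + 2k2 + 2k3 + k4).
x=0.000000, w=-1.800000:
  k1 = f(0.000000, -1.800000) = -2.434000
  k2 = f(0.200000, -2.286800) = -2.984084
  k3 = f(0.200000, -2.396817) = -3.108403
  k4 = f(0.400000, -3.043361) = -3.838998
  w ← -1.800000 + (0.4/6)·(k1 + 2k2 + 2k3 + k4) = -3.030531
w(0.4) ≈ -3.0305

-3.0305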